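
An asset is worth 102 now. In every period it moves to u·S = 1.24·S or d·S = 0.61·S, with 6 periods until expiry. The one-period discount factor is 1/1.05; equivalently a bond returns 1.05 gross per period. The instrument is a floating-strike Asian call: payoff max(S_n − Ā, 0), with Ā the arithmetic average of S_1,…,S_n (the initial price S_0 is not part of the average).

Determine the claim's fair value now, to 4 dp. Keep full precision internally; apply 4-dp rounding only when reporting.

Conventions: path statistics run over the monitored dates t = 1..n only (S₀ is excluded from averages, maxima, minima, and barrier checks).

With p* = (R−d)/(u−d) = 0.6984, sum probability × payoff across the paths and divide by R^6.
Enumerate all 2^6 = 64 price paths (U = up ×1.24, D = down ×0.61); each path with k up-moves has probability p*^k·(1−p*)^(6−k).
DDDDDD: Ā=25.2198, payoff=0.0000, prob=0.000752
UDDDDD: Ā=51.2665, payoff=0.0000, prob=0.001743
DUDDDD: Ā=40.5565, payoff=0.0000, prob=0.001743
UUDDDD: Ā=82.4428, payoff=0.0000, prob=0.004035
DDUDDD: Ā=34.0234, payoff=0.0000, prob=0.001743
UDUDDD: Ā=69.1624, payoff=0.0000, prob=0.004035
DUUDDD: Ā=58.4524, payoff=0.0000, prob=0.004035
UUUDDD: Ā=118.8213, payoff=0.0000, prob=0.009345
DDDUDD: Ā=30.0382, payoff=0.0000, prob=0.001743
UDDUDD: Ā=61.0614, payoff=0.0000, prob=0.004035
DUDUDD: Ā=50.3514, payoff=0.0000, prob=0.004035
UUDUDD: Ā=102.3536, payoff=0.0000, prob=0.009345
DDUUDD: Ā=43.8183, payoff=0.0000, prob=0.004035
UDUUDD: Ā=89.0732, payoff=0.0000, prob=0.009345
DUUUDD: Ā=78.3632, payoff=0.0000, prob=0.009345
UUUUDD: Ā=159.2956, payoff=0.0000, prob=0.021641
DDDDUD: Ā=27.6073, payoff=0.0000, prob=0.001743
UDDDUD: Ā=56.1197, payoff=0.0000, prob=0.004035
DUDDUD: Ā=45.4097, payoff=0.0000, prob=0.004035
UUDDUD: Ā=92.3083, payoff=0.0000, prob=0.009345
DDUDUD: Ā=38.8766, payoff=0.0000, prob=0.004035
UDUDUD: Ā=79.0279, payoff=0.0000, prob=0.009345
DUUDUD: Ā=68.3179, payoff=0.0000, prob=0.009345
UUUDUD: Ā=138.8757, payoff=0.0000, prob=0.021641
DDDUUD: Ā=34.8914, payoff=0.0000, prob=0.004035
UDDUUD: Ā=70.9268, payoff=0.0000, prob=0.009345
DUDUUD: Ā=60.2168, payoff=0.0000, prob=0.009345
UUDUUD: Ā=122.4080, payoff=0.0000, prob=0.021641
DDUUUD: Ā=53.6837, payoff=0.0000, prob=0.009345
UDUUUD: Ā=109.1276, payoff=0.0000, prob=0.021641
DUUUUD: Ā=98.4176, payoff=0.0000, prob=0.021641
UUUUUD: Ā=200.0620, payoff=0.0000, prob=0.050116
DDDDDU: Ā=26.1244, payoff=0.0000, prob=0.001743
UDDDDU: Ā=53.1053, payoff=0.0000, prob=0.004035
DUDDDU: Ā=42.3953, payoff=0.0000, prob=0.004035
UUDDDU: Ā=86.1807, payoff=0.0000, prob=0.009345
DDUDDU: Ā=35.8622, payoff=0.0000, prob=0.004035
UDUDDU: Ā=72.9003, payoff=0.0000, prob=0.009345
DUUDDU: Ā=62.1903, payoff=0.0000, prob=0.009345
UUUDDU: Ā=126.4195, payoff=0.0000, prob=0.021641
DDDUDU: Ā=31.8770, payoff=0.0000, prob=0.004035
UDDUDU: Ā=64.7992, payoff=0.0000, prob=0.009345
DUDUDU: Ā=54.0892, payoff=0.0000, prob=0.009345
UUDUDU: Ā=109.9518, payoff=0.0000, prob=0.021641
DDUUDU: Ā=47.5561, payoff=0.0000, prob=0.009345
UDUUDU: Ā=96.6714, payoff=0.0000, prob=0.021641
DUUUDU: Ā=85.9614, payoff=3.7704, prob=0.021641
UUUUDU: Ā=174.7413, payoff=7.6644, prob=0.050116
DDDDUU: Ā=29.4461, payoff=0.0000, prob=0.004035
UDDDUU: Ā=59.8576, payoff=0.0000, prob=0.009345
DUDDUU: Ā=49.1476, payoff=0.0000, prob=0.009345
UUDDUU: Ā=99.9065, payoff=0.0000, prob=0.021641
DDUDUU: Ā=42.6145, payoff=1.5278, prob=0.009345
UDUDUU: Ā=86.6261, payoff=3.1057, prob=0.021641
DUUDUU: Ā=75.9161, payoff=13.8157, prob=0.021641
UUUDUU: Ā=154.3213, payoff=28.0844, prob=0.050116
DDDUUU: Ā=38.6293, payoff=5.5130, prob=0.009345
UDDUUU: Ā=78.5251, payoff=11.2067, prob=0.021641
DUDUUU: Ā=67.8151, payoff=21.9167, prob=0.021641
UUDUUU: Ā=137.8537, payoff=44.5521, prob=0.050116
DDUUUU: Ā=61.2820, payoff=28.4498, prob=0.021641
UDUUUU: Ā=124.5733, payoff=57.8325, prob=0.050116
DUUUUU: Ā=113.8633, payoff=68.5425, prob=0.050116
UUUUUU: Ā=231.4597, payoff=139.3322, prob=0.116057
Price = Σ prob·payoff / R^6 = 28.374313 / 1.340096 = 21.1733

price = 21.1733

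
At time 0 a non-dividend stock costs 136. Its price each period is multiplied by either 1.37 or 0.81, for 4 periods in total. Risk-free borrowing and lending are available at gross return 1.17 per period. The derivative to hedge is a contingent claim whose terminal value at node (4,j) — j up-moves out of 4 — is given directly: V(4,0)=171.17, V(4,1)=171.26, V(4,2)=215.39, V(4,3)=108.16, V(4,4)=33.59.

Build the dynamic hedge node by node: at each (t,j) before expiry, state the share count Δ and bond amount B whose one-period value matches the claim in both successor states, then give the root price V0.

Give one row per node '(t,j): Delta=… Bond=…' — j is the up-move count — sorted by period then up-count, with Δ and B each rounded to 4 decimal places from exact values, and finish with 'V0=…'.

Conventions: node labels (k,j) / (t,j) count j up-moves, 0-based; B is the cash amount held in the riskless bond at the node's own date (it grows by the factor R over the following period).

(0,0): Delta=-0.4626 Bond=136.4307
(1,0): Delta=-0.2847 Bond=140.0194
(1,1): Delta=-0.5211 Bond=170.5153
(2,0): Delta=0.4858 Bond=95.0743
(2,1): Delta=-0.5377 Bond=202.0162
(2,2): Delta=-0.5156 Bond=198.1066
(3,0): Delta=0.0022 Bond=146.1879
(3,1): Delta=0.6446 Bond=91.8197
(3,2): Delta=-0.9261 Bond=316.6586
(3,3): Delta=-0.3808 Bond=184.6326
V0=73.5130

No-arbitrage ⇒ martingale measure with p* = (R−d)/(u−d) = 0.6429.
At maturity the claim pays: V(4,0)=171.1700, V(4,1)=171.2600, V(4,2)=215.3900, V(4,3)=108.1600, V(4,4)=33.5900
  t=3,j=0: stock 72.2760 → up 99.0181 (V=171.2600), down 58.5435 (V=171.1700). Price 146.3486; hedge Δ=0.0022, bond B=146.1879.
  t=3,j=1: stock 122.2446 → up 167.4750 (V=215.3900), down 99.0181 (V=171.2600). Price 170.6233; hedge Δ=0.6446, bond B=91.8197.
  t=3,j=2: stock 206.7593 → up 283.2602 (V=108.1600), down 167.4750 (V=215.3900). Price 125.1764; hedge Δ=-0.9261, bond B=316.6586.
  t=3,j=3: stock 349.7040 → up 479.0945 (V=33.5900), down 283.2602 (V=108.1600). Price 51.4719; hedge Δ=-0.3808, bond B=184.6326.
  t=2,j=0: stock 89.2296 → up 122.2446 (V=170.6233), down 72.2760 (V=146.3486). Price 138.4220; hedge Δ=0.4858, bond B=95.0743.
  t=2,j=1: stock 150.9192 → up 206.7593 (V=125.1764), down 122.2446 (V=170.6233). Price 120.8611; hedge Δ=-0.5377, bond B=202.0162.
  t=2,j=2: stock 255.2584 → up 349.7040 (V=51.4719), down 206.7593 (V=125.1764). Price 66.4914; hedge Δ=-0.5156, bond B=198.1066.
  t=1,j=0: stock 110.1600 → up 150.9192 (V=120.8611), down 89.2296 (V=138.4220). Price 108.6606; hedge Δ=-0.2847, bond B=140.0194.
  t=1,j=1: stock 186.3200 → up 255.2584 (V=66.4914), down 150.9192 (V=120.8611). Price 73.4266; hedge Δ=-0.5211, bond B=170.5153.
  t=0,j=0: stock 136.0000 → up 186.3200 (V=73.4266), down 110.1600 (V=108.6606). Price 73.5130; hedge Δ=-0.4626, bond B=136.4307.
Verification: the root portfolio costs Δ(0,0)·S0 + B(0,0) = 73.5130, matching V0.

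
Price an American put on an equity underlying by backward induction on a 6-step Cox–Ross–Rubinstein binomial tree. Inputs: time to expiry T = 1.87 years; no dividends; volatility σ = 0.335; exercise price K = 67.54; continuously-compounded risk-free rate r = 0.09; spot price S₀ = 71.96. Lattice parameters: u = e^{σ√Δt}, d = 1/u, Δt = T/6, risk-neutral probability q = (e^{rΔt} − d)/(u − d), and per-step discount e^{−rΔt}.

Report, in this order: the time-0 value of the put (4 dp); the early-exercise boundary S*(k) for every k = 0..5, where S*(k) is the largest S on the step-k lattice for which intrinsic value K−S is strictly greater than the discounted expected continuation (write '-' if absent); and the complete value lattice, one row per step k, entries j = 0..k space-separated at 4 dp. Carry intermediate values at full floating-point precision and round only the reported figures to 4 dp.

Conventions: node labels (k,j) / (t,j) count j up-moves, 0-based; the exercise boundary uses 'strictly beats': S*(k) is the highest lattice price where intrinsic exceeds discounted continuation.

Δt=0.31167  u=1.20565  d=0.82943  q=0.52899  discount=0.97234
step 6 (expiry): payoffs max(K−S,0) = 44.1107 33.4833 18.0352 0.0000 0.0000 0.0000 0.0000
step 5: (k=5,j=0): S=28.2475, K−S=39.2925, hold=37.4243 ⇒ V=39.2925 exercise | (k=5,j=1): S=41.0606, K−S=26.4794, hold=24.6113 ⇒ V=26.4794 exercise | (k=5,j=2): S=59.6855, K−S=7.8545, hold=8.2598 ⇒ V=8.2598 continue | (k=5,j=3): S=86.7587, K−S=0.0000, hold=0.0000 ⇒ V=0.0000 continue | (k=5,j=4): S=126.1123, K−S=0.0000, hold=0.0000 ⇒ V=0.0000 continue | (k=5,j=5): S=183.3166, K−S=0.0000, hold=0.0000 ⇒ V=0.0000 continue  boundary S*=41.0606
step 4: (k=4,j=0): S=34.0567, K−S=33.4833, hold=31.6151 ⇒ V=33.4833 exercise | (k=4,j=1): S=49.5048, K−S=18.0352, hold=16.3755 ⇒ V=18.0352 exercise | (k=4,j=2): S=71.9600, K−S=0.0000, hold=3.7828 ⇒ V=3.7828 continue | (k=4,j=3): S=104.6009, K−S=0.0000, hold=0.0000 ⇒ V=0.0000 continue | (k=4,j=4): S=152.0476, K−S=0.0000, hold=0.0000 ⇒ V=0.0000 continue  boundary S*=49.5048
step 3: (k=3,j=0): S=41.0606, K−S=26.4794, hold=24.6113 ⇒ V=26.4794 exercise | (k=3,j=1): S=59.6855, K−S=7.8545, hold=10.2055 ⇒ V=10.2055 continue | (k=3,j=2): S=86.7587, K−S=0.0000, hold=1.7324 ⇒ V=1.7324 continue | (k=3,j=3): S=126.1123, K−S=0.0000, hold=0.0000 ⇒ V=0.0000 continue  boundary S*=41.0606
step 2: (k=2,j=0): S=49.5048, K−S=18.0352, hold=17.3763 ⇒ V=18.0352 exercise | (k=2,j=1): S=71.9600, K−S=0.0000, hold=5.5650 ⇒ V=5.5650 continue | (k=2,j=2): S=104.6009, K−S=0.0000, hold=0.7934 ⇒ V=0.7934 continue  boundary S*=49.5048
step 1: (k=1,j=0): S=59.6855, K−S=7.8545, hold=11.1222 ⇒ V=11.1222 continue | (k=1,j=1): S=86.7587, K−S=0.0000, hold=2.9568 ⇒ V=2.9568 continue  boundary S*=-
step 0: (k=0,j=0): S=71.9600, K−S=0.0000, hold=6.6146 ⇒ V=6.6146 continue  boundary S*=-

price = 6.6146
boundary = - - 49.5048 41.0606 49.5048 41.0606
tree:
6.6146
11.1222 2.9568
18.0352 5.5650 0.7934
26.4794 10.2055 1.7324 0.0000
33.4833 18.0352 3.7828 0.0000 0.0000
39.2925 26.4794 8.2598 0.0000 0.0000 0.0000
44.1107 33.4833 18.0352 0.0000 0.0000 0.0000 0.0000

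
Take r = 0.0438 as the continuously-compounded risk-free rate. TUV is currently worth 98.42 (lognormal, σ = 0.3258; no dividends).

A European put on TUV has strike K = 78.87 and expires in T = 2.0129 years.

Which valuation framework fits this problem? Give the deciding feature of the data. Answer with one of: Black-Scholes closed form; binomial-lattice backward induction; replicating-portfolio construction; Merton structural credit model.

Key observation: the instrument is a plain European put (strike 78.87) on a lognormal asset; the exact continuous-time formula applies directly.

framework: Black-Scholes closed form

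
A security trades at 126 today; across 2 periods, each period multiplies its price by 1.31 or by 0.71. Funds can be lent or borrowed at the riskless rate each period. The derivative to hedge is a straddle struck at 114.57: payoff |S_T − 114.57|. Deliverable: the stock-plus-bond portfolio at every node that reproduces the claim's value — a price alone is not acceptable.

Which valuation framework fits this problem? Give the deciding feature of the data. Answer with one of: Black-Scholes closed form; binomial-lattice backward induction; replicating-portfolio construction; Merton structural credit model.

Key observation: the mandate to exhibit the hedge at every date and state singles out the replicating-portfolio construction on the 2-period tree with factors 1.31 and 0.71 from 126.

framework: replicating-portfolio construction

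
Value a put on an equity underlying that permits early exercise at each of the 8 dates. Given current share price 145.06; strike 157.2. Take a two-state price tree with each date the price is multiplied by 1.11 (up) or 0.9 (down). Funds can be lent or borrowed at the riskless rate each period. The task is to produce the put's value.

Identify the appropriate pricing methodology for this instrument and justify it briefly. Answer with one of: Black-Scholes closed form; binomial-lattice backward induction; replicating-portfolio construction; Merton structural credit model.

framework: binomial-lattice backward induction

Key observation: an American put (K = 157.2, S₀ = 145.06) on a 8-date tree has no closed form — the optimal stopping decision is embedded and must be resolved recursively from expiry.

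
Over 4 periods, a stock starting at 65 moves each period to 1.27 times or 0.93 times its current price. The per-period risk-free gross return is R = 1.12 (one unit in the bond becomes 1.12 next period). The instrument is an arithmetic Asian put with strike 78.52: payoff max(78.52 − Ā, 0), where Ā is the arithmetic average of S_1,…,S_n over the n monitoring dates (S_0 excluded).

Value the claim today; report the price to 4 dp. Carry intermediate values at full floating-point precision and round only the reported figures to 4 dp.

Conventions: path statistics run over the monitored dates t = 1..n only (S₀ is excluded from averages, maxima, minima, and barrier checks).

price = 2.5467

Under the martingale measure an up-move has probability p* = 0.5588; value the claim as the probability-weighted average of per-path payoffs, discounted 4 periods at R = 1.12.
Enumerate all 2^4 = 16 price paths (U = up ×1.27, D = down ×0.93); each path with k up-moves has probability p*^k·(1−p*)^(4−k).
DDDD: Ā=54.3938, payoff=24.1262, prob=0.037883
UDDD: Ā=74.2797, payoff=4.2403, prob=0.047986
DUDD: Ā=68.7547, payoff=9.7653, prob=0.047986
UUDD: Ā=93.8908, payoff=0.0000, prob=0.060782
DDUD: Ā=63.6164, payoff=14.9036, prob=0.047986
UDUD: Ā=86.8740, payoff=0.0000, prob=0.060782
DUUD: Ā=81.3490, payoff=0.0000, prob=0.060782
UUUD: Ā=111.0895, payoff=0.0000, prob=0.076990
DDDU: Ā=58.8378, payoff=19.6822, prob=0.047986
UDDU: Ā=80.3485, payoff=0.0000, prob=0.060782
DUDU: Ā=74.8235, payoff=3.6965, prob=0.060782
UUDU: Ā=102.1783, payoff=0.0000, prob=0.076990
DDUU: Ā=69.6852, payoff=8.8348, prob=0.060782
UDUU: Ā=95.1615, payoff=0.0000, prob=0.076990
DUUU: Ā=89.6365, payoff=0.0000, prob=0.076990
UUUU: Ā=122.4069, payoff=0.0000, prob=0.097521
Price = Σ prob·payoff / R^4 = 4.007355 / 1.573519 = 2.5467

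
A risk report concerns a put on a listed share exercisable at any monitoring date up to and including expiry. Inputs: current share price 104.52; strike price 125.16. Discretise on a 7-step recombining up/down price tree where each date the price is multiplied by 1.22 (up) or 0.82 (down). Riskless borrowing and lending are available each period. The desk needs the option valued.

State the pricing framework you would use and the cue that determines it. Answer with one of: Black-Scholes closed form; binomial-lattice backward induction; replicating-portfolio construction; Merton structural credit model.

framework: binomial-lattice backward induction

Key observation: the put (strike 125.16 on spot 104.52) is American-style on a 7-step discrete price model, so the early-exercise decision at every node requires stepwise backward valuation — a closed form cannot price the exercise right.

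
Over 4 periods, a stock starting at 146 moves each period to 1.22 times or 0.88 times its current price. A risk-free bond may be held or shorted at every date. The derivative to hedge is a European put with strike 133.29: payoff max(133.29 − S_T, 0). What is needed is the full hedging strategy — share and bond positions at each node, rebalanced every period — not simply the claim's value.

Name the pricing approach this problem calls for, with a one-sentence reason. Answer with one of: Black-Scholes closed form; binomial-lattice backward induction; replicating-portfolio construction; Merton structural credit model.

framework: replicating-portfolio construction

Key observation: the deliverable is the dynamic trading strategy on the 4-step tree (spot 146, moves 1.22 and 0.88), so the valuation must go through the node-by-node replicating-portfolio solve.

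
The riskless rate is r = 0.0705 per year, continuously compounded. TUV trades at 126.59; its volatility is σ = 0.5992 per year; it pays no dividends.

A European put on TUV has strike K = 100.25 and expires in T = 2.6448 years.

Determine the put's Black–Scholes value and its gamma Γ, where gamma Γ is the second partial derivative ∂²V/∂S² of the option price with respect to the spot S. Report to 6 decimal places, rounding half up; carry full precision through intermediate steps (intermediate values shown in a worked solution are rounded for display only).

σ√T = 0.5992·√2.6448 = 0.974469
d₁ = (ln(S/K) + (r+σ²/2)T) / (σ√T) = (ln(126.59/100.25) + (0.0705+0.5992²/2)·2.6448) / 0.974469 = (0.233286 + 0.661254) / 0.974469 = 0.917977
d₂ = d₁ − σ√T = 0.917977 − 0.974469 = -0.056493
e^{−rT} = 0.829893
N(−d₁) = 0.179316,  N(−d₂) = 0.522525
Put price V = K·e^{−rT}·N(−d₂) − S·N(−d₁) = 43.472430 − 22.699555 = 20.772875
φ(d₁) = (1/√(2π))·e^{−d₁²/2} = 0.261773
Γ = φ(d₁) / (S·σ·√T) = 0.002122

price = 20.772875
Γ = 0.002122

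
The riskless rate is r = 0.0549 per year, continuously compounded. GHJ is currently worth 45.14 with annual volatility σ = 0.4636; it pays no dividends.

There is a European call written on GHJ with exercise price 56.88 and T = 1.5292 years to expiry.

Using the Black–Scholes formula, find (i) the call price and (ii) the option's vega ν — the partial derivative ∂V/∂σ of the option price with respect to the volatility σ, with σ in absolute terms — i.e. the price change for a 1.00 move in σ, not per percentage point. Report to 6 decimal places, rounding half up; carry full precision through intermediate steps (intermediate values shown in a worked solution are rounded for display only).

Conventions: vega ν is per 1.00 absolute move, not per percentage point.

price = 7.762059
ν = 22.259241

σ√T = 0.4636·√1.5292 = 0.573292
d₁ = (ln(S/K) + (r+σ²/2)T) / (σ√T) = (ln(45.14/56.88) + (0.0549+0.4636²/2)·1.5292) / 0.573292 = (-0.231175 + 0.248285) / 0.573292 = 0.029845
d₂ = d₁ − σ√T = 0.029845 − 0.573292 = -0.543447
e^{−rT} = 0.919474
N(d₁) = 0.511905,  N(d₂) = 0.293411
Call price V = S·N(d₁) − K·e^{−rT}·N(d₂) = 23.107370 − 15.345311 = 7.762059
φ(d₁) = (1/√(2π))·e^{−d₁²/2} = 0.398765
ν = S·φ(d₁)·√T = 22.259241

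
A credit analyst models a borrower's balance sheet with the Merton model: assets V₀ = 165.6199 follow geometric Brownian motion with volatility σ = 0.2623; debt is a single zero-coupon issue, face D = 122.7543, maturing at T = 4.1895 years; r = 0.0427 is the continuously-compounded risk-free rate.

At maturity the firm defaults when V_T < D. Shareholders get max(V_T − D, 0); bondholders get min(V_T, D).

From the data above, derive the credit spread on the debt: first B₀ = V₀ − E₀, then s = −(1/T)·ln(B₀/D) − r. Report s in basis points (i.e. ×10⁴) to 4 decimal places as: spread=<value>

spread=168.3605

With assets at 165.6199 and a single debt payment of 122.7543 at 4.1895 years:
d₁ = [ln(V₀/D) + (r + σ²/2)T] / (σ√T)
   = [ln(165.6199/122.7543) + (0.0427 + 0.5·0.2623²)·4.1895] / (0.2623·√4.1895)
   = [0.299511 + 0.323013] / 0.536883 = 1.159515
d₂ = d₁ − σ√T = 1.159515 − 0.536883 = 0.622633
N(d₁) = 0.876877,  N(d₂) = 0.733237,  e^(−rT) = 0.836196
E₀ = V₀·N(d₁) − D·e^(−rT)·N(d₂)
   = 165.6199·0.876877 − 122.7543·0.836196·0.733237 = 69.963893
B₀ = V₀ − E₀ = 165.6199 − 69.963893 = 95.656007
spread = −(1/T)·ln(B₀/D) − r = −(1/4.1895)·ln(95.656007/122.7543) − 0.0427 = 0.01683605
in basis points: 0.01683605 × 10⁴ = 168.3605 bp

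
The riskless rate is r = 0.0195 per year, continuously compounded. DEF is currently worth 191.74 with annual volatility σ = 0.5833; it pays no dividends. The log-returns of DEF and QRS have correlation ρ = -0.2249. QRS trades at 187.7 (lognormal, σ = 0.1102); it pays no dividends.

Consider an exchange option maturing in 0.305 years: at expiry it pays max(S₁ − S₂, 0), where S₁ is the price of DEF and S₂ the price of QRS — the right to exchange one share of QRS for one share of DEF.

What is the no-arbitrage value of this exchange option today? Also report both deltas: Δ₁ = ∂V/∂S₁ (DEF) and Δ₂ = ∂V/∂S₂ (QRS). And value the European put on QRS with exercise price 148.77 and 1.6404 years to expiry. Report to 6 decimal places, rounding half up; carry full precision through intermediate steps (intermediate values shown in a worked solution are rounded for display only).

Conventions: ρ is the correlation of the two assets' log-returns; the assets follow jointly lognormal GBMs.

exchange price = 27.756014
Δ1 = 0.592102
Δ2 = -0.456972
price(QRS put K=148.77) = 0.274258

σ_eff = √(σ₁² + σ₂² − 2ρσ₁σ₂) = √(0.5833² + 0.1102² − 2·-0.2249·0.5833·0.1102) = 0.617492
d₁ = (ln(S₁/S₂) + (q₂ − q₁ + σ_eff²/2)T) / (σ_eff√T) = (ln(191.74/187.7) + (0.0 − 0.0 + 0.190648)·0.305) / 0.341021 = 0.232956
d₂ = d₁ − σ_eff√T = 0.232956 − 0.341021 = -0.108065
N(d₁) = 0.592102,  N(d₂) = 0.456972
V = S₁·e^{−q₁T}·N(d₁) − S₂·e^{−q₂T}·N(d₂) = 113.529702 − 85.773687 = 27.756014
Δ₁ = e^{−q₁T}·N(d₁) = 0.592102;  Δ₂ = −e^{−q₂T}·N(d₂) = -0.456972
[vanilla: QRS put K=148.77]
σ√T = 0.1102·√1.6404 = 0.141142
d₁ = (ln(S/K) + (r+σ²/2)T) / (σ√T) = (ln(187.7/148.77) + (0.0195+0.1102²/2)·1.6404) / 0.141142 = (0.232443 + 0.041948) / 0.141142 = 1.944082
d₂ = d₁ − σ√T = 1.944082 − 0.141142 = 1.802940
e^{−rT} = 0.968518
N(−d₁) = 0.025943,  N(−d₂) = 0.035699
price = K·e^{−rT}·N(−d₂) − S·N(−d₁) = 5.143715 − 4.869457 = 0.274258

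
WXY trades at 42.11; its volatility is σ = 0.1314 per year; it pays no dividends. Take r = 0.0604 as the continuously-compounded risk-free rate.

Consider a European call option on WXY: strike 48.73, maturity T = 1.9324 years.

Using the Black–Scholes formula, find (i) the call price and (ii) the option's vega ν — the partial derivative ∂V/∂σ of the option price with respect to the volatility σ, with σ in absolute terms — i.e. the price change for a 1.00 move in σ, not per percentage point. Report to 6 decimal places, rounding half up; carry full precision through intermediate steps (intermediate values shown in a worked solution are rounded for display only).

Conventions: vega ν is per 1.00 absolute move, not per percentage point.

σ√T = 0.1314·√1.9324 = 0.182660
d₁ = (ln(S/K) + (r+σ²/2)T) / (σ√T) = (ln(42.11/48.73) + (0.0604+0.1314²/2)·1.9324) / 0.182660 = (-0.146010 + 0.133399) / 0.182660 = -0.069037
d₂ = d₁ − σ√T = -0.069037 − 0.182660 = -0.251697
e^{−rT} = 0.889837
N(d₁) = 0.472480,  N(d₂) = 0.400638
Call price V = S·N(d₁) − K·e^{−rT}·N(d₂) = 19.896139 − 17.372352 = 2.523787
φ(d₁) = (1/√(2π))·e^{−d₁²/2} = 0.397993
ν = S·φ(d₁)·√T = 23.297476

price = 2.523787
ν = 23.297476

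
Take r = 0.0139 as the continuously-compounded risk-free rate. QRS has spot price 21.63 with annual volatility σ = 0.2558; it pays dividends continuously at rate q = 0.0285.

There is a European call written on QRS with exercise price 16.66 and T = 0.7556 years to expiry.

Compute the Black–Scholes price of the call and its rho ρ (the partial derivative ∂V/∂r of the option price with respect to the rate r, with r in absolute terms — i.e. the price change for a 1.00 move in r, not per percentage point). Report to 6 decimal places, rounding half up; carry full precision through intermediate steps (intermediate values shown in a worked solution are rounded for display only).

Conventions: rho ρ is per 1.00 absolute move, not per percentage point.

σ√T = 0.2558·√0.7556 = 0.222355
d₁ = (ln(S/K) + (r−q+σ²/2)T) / (σ√T) = (ln(21.63/16.66) + (0.0139−0.0285+0.2558²/2)·0.7556) / 0.222355 = (0.261071 + 0.013689) / 0.222355 = 1.235681
d₂ = d₁ − σ√T = 1.235681 − 0.222355 = 1.013326
e^{−rT} = 0.989552
e^{−qT} = 0.978696
N(d₁) = 0.891711,  N(d₂) = 0.844548
Call price V = S·e^{−qT}·N(d₁) − K·e^{−rT}·N(d₂) = 18.876806 − 13.923164 = 4.953642
ρ = K·T·e^{−rT}·N(d₂) = 10.520343

price = 4.953642
ρ = 10.520343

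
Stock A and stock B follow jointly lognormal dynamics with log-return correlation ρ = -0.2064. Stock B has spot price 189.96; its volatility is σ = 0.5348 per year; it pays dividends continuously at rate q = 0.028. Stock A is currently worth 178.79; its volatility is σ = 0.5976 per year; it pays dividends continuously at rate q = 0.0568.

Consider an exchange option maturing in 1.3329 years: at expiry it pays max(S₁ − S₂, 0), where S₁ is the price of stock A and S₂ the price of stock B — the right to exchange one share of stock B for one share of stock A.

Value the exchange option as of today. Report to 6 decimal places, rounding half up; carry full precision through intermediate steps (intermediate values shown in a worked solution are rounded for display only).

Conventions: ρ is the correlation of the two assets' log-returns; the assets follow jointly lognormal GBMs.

exchange price = 59.449216

σ_eff = √(σ₁² + σ₂² − 2ρσ₁σ₂) = √(0.5976² + 0.5348² − 2·-0.2064·0.5976·0.5348) = 0.880378
d₁ = (ln(S₁/S₂) + (q₂ − q₁ + σ_eff²/2)T) / (σ_eff√T) = (ln(178.79/189.96) + (0.028 − 0.0568 + 0.387533)·1.3329) / 1.016408 = 0.410813
d₂ = d₁ − σ_eff√T = 0.410813 − 1.016408 = -0.605595
N(d₁) = 0.659395,  N(d₂) = 0.272392
V = S₁·e^{−q₁T}·N(d₁) − S₂·e^{−q₂T}·N(d₂) = 109.297220 − 49.848004 = 59.449216
Key observation: r never enters — measured in units of stock B, the claim is a call on S₁/S₂ struck at 1, so only the dividend yields and σ_eff matter.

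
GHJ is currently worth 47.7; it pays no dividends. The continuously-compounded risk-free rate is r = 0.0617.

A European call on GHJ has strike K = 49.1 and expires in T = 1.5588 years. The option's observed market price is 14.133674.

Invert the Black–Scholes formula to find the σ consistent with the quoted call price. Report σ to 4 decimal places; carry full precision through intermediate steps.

At σ = 0.5559 the Black–Scholes value reproduces the quote:
σ√T = 0.5559·√1.5588 = 0.694052
d₁ = (ln(S/K) + (r+σ²/2)T) / (σ√T) = (ln(47.7/49.1) + (0.0617+0.5559²/2)·1.5588) / 0.694052 = (-0.028928 + 0.337032) / 0.694052 = 0.443921
d₂ = d₁ − σ√T = 0.443921 − 0.694052 = -0.250131
e^{−rT} = 0.908302
N(d₁) = 0.671450,  N(d₂) = 0.401243
V = S·N(d₁) − K·e^{−rT}·N(d₂) = 32.028175 − 17.894500 = 14.133674 (the quoted price), and the Black–Scholes price is strictly increasing in σ, so σ is unique

sigma = 0.5559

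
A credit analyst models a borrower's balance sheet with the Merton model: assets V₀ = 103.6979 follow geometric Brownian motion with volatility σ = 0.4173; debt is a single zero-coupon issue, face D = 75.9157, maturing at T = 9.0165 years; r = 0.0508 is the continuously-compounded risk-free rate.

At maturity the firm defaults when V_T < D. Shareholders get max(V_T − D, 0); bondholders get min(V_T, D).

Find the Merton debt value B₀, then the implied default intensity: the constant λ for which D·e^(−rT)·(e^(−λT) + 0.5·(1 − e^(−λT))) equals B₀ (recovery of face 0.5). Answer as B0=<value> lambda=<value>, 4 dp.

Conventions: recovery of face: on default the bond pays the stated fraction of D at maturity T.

Work the structural quantities from V₀ = 103.6979 against face 75.9157:
d₁ = [ln(V₀/D) + (r + σ²/2)T] / (σ√T)
   = [ln(103.6979/75.9157) + (0.0508 + 0.5·0.4173²)·9.0165] / (0.4173·√9.0165)
   = [0.311858 + 1.243102] / 1.253047 = 1.240943
d₂ = d₁ − σ√T = 1.240943 − 1.253047 = -0.012104
N(d₁) = 0.892687,  N(d₂) = 0.495171,  e^(−rT) = 0.632523
E₀ = V₀·N(d₁) − D·e^(−rT)·N(d₂)
   = 103.6979·0.892687 − 75.9157·0.632523·0.495171 = 68.792367
B₀ = V₀ − E₀ = 103.6979 − 68.792367 = 34.905533
e^(−λT) = (B₀·e^(rT)/D − 0.5)/(1 − 0.5) = (34.9055·1.580969/75.9157 − 0.5)/0.5 = 0.45383701
λ = −ln(0.45383701)/9.0165 = 0.087619

B0=34.9055 lambda=0.0876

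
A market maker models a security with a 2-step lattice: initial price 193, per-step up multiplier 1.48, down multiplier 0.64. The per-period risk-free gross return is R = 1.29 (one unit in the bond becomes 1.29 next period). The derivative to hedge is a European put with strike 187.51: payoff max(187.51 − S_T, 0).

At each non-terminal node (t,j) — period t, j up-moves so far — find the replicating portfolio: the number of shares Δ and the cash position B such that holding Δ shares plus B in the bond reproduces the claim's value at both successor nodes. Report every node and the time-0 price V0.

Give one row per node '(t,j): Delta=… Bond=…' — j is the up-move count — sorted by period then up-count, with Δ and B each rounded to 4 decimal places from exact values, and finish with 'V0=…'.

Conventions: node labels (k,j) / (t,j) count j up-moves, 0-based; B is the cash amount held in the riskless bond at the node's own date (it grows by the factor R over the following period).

Risk-neutral probability p* = (R−d)/(u−d) = (1.29−0.64)/(1.48−0.64) = 0.7738.
Payoffs at expiry: V(2,0)=108.4572, V(2,1)=4.7004, V(2,2)=0.0000
  t=1,j=0: stock 123.5200 → up 182.8096 (V=4.7004), down 79.0528 (V=108.4572). Price 21.8366; hedge Δ=-1.0000, bond B=145.3566.
  t=1,j=1: stock 285.6400 → up 422.7472 (V=0.0000), down 182.8096 (V=4.7004). Price 0.8242; hedge Δ=-0.0196, bond B=6.4199.
  t=0,j=0: stock 193.0000 → up 285.6400 (V=0.8242), down 123.5200 (V=21.8366). Price 4.3232; hedge Δ=-0.1296, bond B=29.3380.
Verification: the root portfolio costs Δ(0,0)·S0 + B(0,0) = 4.3232, matching V0.

(0,0): Delta=-0.1296 Bond=29.3380
(1,0): Delta=-1.0000 Bond=145.3566
(1,1): Delta=-0.0196 Bond=6.4199
V0=4.3232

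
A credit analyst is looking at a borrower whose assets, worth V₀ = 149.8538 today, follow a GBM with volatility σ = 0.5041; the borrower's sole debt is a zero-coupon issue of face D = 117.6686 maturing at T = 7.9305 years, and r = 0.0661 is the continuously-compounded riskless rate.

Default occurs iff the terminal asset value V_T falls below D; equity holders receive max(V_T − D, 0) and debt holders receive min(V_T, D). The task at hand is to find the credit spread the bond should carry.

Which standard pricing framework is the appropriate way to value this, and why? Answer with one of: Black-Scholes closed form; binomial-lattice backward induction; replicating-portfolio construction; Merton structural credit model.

framework: Merton structural credit model

Key observation: the asked-for credit quantity lives on the firm's capital structure — asset value, asset volatility, debt face 117.6686 — which is the structural model's domain.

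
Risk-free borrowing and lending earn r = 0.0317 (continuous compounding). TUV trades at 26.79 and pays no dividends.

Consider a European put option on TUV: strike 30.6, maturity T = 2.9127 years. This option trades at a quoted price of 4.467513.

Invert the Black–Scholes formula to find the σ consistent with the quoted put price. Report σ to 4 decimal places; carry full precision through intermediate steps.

At σ = 0.2099 the Black–Scholes value reproduces the quote:
σ√T = 0.2099·√2.9127 = 0.358229
d₁ = (ln(S/K) + (r+σ²/2)T) / (σ√T) = (ln(26.79/30.6) + (0.0317+0.2099²/2)·2.9127) / 0.358229 = (-0.132971 + 0.156496) / 0.358229 = 0.065671
d₂ = d₁ − σ√T = 0.065671 − 0.358229 = -0.292558
e^{−rT} = 0.911802
N(−d₁) = 0.473820,  N(−d₂) = 0.615070
V = K·e^{−rT}·N(−d₂) − S·N(−d₁) = 17.161151 − 12.693637 = 4.467513 (the observed quote) — the price is monotone increasing in volatility, hence this σ is the only solution

sigma = 0.2099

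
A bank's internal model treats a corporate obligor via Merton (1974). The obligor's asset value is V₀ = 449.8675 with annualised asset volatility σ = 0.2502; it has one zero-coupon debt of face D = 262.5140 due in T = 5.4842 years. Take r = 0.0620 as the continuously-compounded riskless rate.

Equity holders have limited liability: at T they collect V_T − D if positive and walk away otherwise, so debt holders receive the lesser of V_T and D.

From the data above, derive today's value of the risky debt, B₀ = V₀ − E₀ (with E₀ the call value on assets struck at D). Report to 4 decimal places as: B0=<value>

With assets at 449.8675 and a single debt payment of 262.5140 at 5.4842 years:
d₁ = [ln(V₀/D) + (r + σ²/2)T] / (σ√T)
   = [ln(449.8675/262.5140) + (0.0620 + 0.5·0.2502²)·5.4842] / (0.2502·√5.4842)
   = [0.538649 + 0.511676] / 0.585928 = 1.792584
d₂ = d₁ − σ√T = 1.792584 − 0.585928 = 1.206657
N(d₁) = 0.963480,  N(d₂) = 0.886218,  e^(−rT) = 0.711756
E₀ = V₀·N(d₁) − D·e^(−rT)·N(d₂)
   = 449.8675·0.963480 − 262.5140·0.711756·0.886218 = 267.852338
B₀ = V₀ − E₀ = 449.8675 − 267.852338 = 182.015162

B0=182.0152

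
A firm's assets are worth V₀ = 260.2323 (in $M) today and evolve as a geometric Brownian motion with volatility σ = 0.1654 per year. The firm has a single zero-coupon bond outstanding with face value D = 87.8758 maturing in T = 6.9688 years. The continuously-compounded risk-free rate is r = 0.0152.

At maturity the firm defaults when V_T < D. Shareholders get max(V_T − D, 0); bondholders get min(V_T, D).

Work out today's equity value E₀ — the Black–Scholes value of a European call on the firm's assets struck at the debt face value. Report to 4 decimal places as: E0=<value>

With assets at 260.2323 and a single debt payment of 87.8758 at 6.9688 years:
d₁ = [ln(V₀/D) + (r + σ²/2)T] / (σ√T)
   = [ln(260.2323/87.8758) + (0.0152 + 0.5·0.1654²)·6.9688] / (0.1654·√6.9688)
   = [1.085650 + 0.201249] / 0.436631 = 2.947339
d₂ = d₁ − σ√T = 2.947339 − 0.436631 = 2.510708
N(d₁) = 0.998397,  N(d₂) = 0.993976,  e^(−rT) = 0.899491
E₀ = V₀·N(d₁) − D·e^(−rT)·N(d₂)
   = 260.2323·0.998397 − 87.8758·0.899491·0.993976 = 181.247916

E0=181.2479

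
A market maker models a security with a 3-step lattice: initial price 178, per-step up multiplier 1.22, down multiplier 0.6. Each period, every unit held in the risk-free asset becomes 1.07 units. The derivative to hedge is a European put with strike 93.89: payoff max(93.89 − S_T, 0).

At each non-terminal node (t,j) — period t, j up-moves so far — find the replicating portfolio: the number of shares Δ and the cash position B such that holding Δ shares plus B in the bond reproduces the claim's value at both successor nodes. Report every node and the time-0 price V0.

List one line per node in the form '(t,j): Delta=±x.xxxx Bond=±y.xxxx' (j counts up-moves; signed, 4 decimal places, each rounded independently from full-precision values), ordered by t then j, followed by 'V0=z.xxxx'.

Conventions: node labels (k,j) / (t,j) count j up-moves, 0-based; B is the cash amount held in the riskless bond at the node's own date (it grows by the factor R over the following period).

Under the risk-neutral measure, an up-move has probability p* = (R−d)/(u−d) = 0.7581 and values discount at R = 1.07.
Expiry values: V(3,0)=55.4420, V(3,1)=15.7124, V(3,2)=0.0000, V(3,3)=0.0000
Node (2,0) S=64.0800: V=(p*·15.7124+(1−p*)·55.4420)/1.07=23.6677; Δ=(15.7124−55.4420)/(78.1776−38.4480)=-1.0000; B=V−Δ·S=87.7477
Node (2,1) S=130.2960: V=(p*·0.0000+(1−p*)·15.7124)/1.07=3.5527; Δ=(0.0000−15.7124)/(158.9611−78.1776)=-0.1945; B=V−Δ·S=28.8953
Node (2,2) S=264.9352: V=(p*·0.0000+(1−p*)·0.0000)/1.07=0.0000; Δ=(0.0000−0.0000)/(323.2209−158.9611)=0.0000; B=V−Δ·S=0.0000
Node (1,0) S=106.8000: V=(p*·3.5527+(1−p*)·23.6677)/1.07=7.8684; Δ=(3.5527−23.6677)/(130.2960−64.0800)=-0.3038; B=V−Δ·S=40.3119
Node (1,1) S=217.1600: V=(p*·0.0000+(1−p*)·3.5527)/1.07=0.8033; Δ=(0.0000−3.5527)/(264.9352−130.2960)=-0.0264; B=V−Δ·S=6.5335
Node (0,0) S=178.0000: V=(p*·0.8033+(1−p*)·7.8684)/1.07=2.3482; Δ=(0.8033−7.8684)/(217.1600−106.8000)=-0.0640; B=V−Δ·S=13.7436
As a check, the time-0 holding Δ(0,0)·S0 + B(0,0) comes to 2.3482 — exactly V0.

(0,0): Delta=-0.0640 Bond=13.7436
(1,0): Delta=-0.3038 Bond=40.3119
(1,1): Delta=-0.0264 Bond=6.5335
(2,0): Delta=-1.0000 Bond=87.7477
(2,1): Delta=-0.1945 Bond=28.8953
(2,2): Delta=0.0000 Bond=0.0000
V0=2.3482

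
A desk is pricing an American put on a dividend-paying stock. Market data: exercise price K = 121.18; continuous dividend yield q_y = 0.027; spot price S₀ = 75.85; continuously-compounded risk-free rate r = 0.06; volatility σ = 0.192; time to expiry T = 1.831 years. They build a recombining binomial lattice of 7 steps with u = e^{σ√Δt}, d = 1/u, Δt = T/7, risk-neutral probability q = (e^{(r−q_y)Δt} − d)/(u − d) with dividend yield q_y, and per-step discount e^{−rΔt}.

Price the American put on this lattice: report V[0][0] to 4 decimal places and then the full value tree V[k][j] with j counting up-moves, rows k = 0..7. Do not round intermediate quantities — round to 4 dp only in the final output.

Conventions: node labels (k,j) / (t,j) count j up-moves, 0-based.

Δt=0.26157  u=1.10318  d=0.90647  q=0.51954  discount=0.98443
step 7 (expiry): payoffs max(K−S,0) = 83.0355 74.7579 64.6841 52.4242 37.5038 19.3457 0.0000 0.0000
k=6: (k=6,j=0): S=42.0802, K−S=79.0998, hold=77.5089 ⇒ V=79.0998 exercise | (k=6,j=1): S=51.2119, K−S=69.9681, hold=68.4415 ⇒ V=69.9681 exercise | (k=6,j=2): S=62.3251, K−S=58.8549, hold=57.4065 ⇒ V=58.8549 exercise | (k=6,j=3): S=75.8500, K−S=45.3300, hold=43.9768 ⇒ V=45.3300 exercise | (k=6,j=4): S=92.3099, K−S=28.8701, hold=27.6328 ⇒ V=28.8701 exercise | (k=6,j=5): S=112.3416, K−S=8.8384, hold=9.1500 ⇒ V=9.1500 continue | (k=6,j=6): S=136.7203, K−S=0.0000, hold=0.0000 ⇒ V=0.0000 continue
k=5: (k=5,j=0): S=46.4221, K−S=74.7579, hold=73.1976 ⇒ V=74.7579 exercise | (k=5,j=1): S=56.4959, K−S=64.6841, hold=63.1947 ⇒ V=64.6841 exercise | (k=5,j=2): S=68.7558, K−S=52.4242, hold=51.0211 ⇒ V=52.4242 exercise | (k=5,j=3): S=83.6762, K−S=37.5038, hold=36.2057 ⇒ V=37.5038 exercise | (k=5,j=4): S=101.8343, K−S=19.3457, hold=18.3347 ⇒ V=19.3457 exercise | (k=5,j=5): S=123.9329, K−S=0.0000, hold=4.3278 ⇒ V=4.3278 continue
k=4: (k=4,j=0): S=51.2119, K−S=69.9681, hold=68.4415 ⇒ V=69.9681 exercise | (k=4,j=1): S=62.3251, K−S=58.8549, hold=57.4065 ⇒ V=58.8549 exercise | (k=4,j=2): S=75.8500, K−S=45.3300, hold=43.9768 ⇒ V=45.3300 exercise | (k=4,j=3): S=92.3099, K−S=28.8701, hold=27.6328 ⇒ V=28.8701 exercise | (k=4,j=4): S=112.3416, K−S=8.8384, hold=11.3635 ⇒ V=11.3635 continue
k=3: (k=3,j=0): S=56.4959, K−S=64.6841, hold=63.1947 ⇒ V=64.6841 exercise | (k=3,j=1): S=68.7558, K−S=52.4242, hold=51.0211 ⇒ V=52.4242 exercise | (k=3,j=2): S=83.6762, K−S=37.5038, hold=36.2057 ⇒ V=37.5038 exercise | (k=3,j=3): S=101.8343, K−S=19.3457, hold=19.4668 ⇒ V=19.4668 continue
k=2: (k=2,j=0): S=62.3251, K−S=58.8549, hold=57.4065 ⇒ V=58.8549 exercise | (k=2,j=1): S=75.8500, K−S=45.3300, hold=43.9768 ⇒ V=45.3300 exercise | (k=2,j=2): S=92.3099, K−S=28.8701, hold=27.6947 ⇒ V=28.8701 exercise
k=1: (k=1,j=0): S=68.7558, K−S=52.4242, hold=51.0211 ⇒ V=52.4242 exercise | (k=1,j=1): S=83.6762, K−S=37.5038, hold=36.2057 ⇒ V=37.5038 exercise
k=0: (k=0,j=0): S=75.8500, K−S=45.3300, hold=43.9768 ⇒ V=45.3300 exercise

price = 45.3300
tree:
45.3300
52.4242 37.5038
58.8549 45.3300 28.8701
64.6841 52.4242 37.5038 19.4668
69.9681 58.8549 45.3300 28.8701 11.3635
74.7579 64.6841 52.4242 37.5038 19.3457 4.3278
79.0998 69.9681 58.8549 45.3300 28.8701 9.1500 0.0000
83.0355 74.7579 64.6841 52.4242 37.5038 19.3457 0.0000 0.0000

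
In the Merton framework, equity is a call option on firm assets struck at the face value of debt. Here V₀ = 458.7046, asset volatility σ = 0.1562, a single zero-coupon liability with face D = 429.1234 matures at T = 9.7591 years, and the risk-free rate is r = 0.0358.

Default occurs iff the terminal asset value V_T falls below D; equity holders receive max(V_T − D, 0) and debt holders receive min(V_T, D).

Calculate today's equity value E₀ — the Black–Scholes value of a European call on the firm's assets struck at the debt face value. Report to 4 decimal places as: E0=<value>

E0=175.6633

Apply the equity-as-call identities (strike 429.1234, horizon 9.7591 years):
d₁ = [ln(V₀/D) + (r + σ²/2)T] / (σ√T)
   = [ln(458.7046/429.1234) + (0.0358 + 0.5·0.1562²)·9.7591] / (0.1562·√9.7591)
   = [0.066662 + 0.468429] / 0.487962 = 1.096584
d₂ = d₁ − σ√T = 1.096584 − 0.487962 = 0.608622
N(d₁) = 0.863588,  N(d₂) = 0.728612,  e^(−rT) = 0.705128
E₀ = V₀·N(d₁) − D·e^(−rT)·N(d₂)
   = 458.7046·0.863588 − 429.1234·0.705128·0.728612 = 175.663296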